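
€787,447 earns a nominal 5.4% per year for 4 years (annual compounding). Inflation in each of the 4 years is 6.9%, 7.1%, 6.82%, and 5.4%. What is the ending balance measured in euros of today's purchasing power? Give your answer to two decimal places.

Nominal value at maturity: €787,447 × (1 + 5.4%)^4 ≈ €971,815.40.
Price-level factor over 4 years: 1.069 × 1.071 × 1.0682 × 1.054 ≈ 1.2890220918.
Dividing the nominal maturity value by the price-level factor gives the value in today's money.

€753,916.79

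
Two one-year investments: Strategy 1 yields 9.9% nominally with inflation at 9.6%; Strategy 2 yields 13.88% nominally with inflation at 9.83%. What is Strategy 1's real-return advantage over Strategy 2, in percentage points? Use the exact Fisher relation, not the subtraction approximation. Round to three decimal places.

Strategy 1 real return: 1.099/1.096 − 1 = 0.2737%.
Strategy 2 real return: 1.1388/1.0983 − 1 = 3.6875%.
Difference: 0.2737 − 3.6875 = -3.4138 pp.

-3.414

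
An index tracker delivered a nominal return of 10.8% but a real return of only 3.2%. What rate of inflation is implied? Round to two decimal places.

From (1+r_nom) = (1+r_real)(1+π), we get 1+π = (1 + 10.8%)/(1 + 3.2%) = 1.108/1.032 ≈ 1.07364.
So π ≈ 7.3643%.

7.36%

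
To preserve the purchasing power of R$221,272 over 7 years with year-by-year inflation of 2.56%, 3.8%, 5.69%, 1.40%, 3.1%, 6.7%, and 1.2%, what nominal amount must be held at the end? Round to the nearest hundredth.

Cumulative price-level factor: 1.0256 × 1.038 × 1.0569 × 1.0140 × 1.031 × 1.067 × 1.012 ≈ 1.2701377261.
Multiplying R$221,272 by the price-level factor gives the future nominal sum.

R$281,045.91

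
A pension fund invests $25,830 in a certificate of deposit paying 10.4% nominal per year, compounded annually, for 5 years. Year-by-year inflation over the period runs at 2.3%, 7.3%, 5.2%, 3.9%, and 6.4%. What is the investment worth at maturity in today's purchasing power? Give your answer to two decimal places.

Nominal value at maturity: $25,830 × (1 + 10.4%)^5 ≈ $42,361.35.
Price-level factor over 5 years: 1.023 × 1.073 × 1.052 × 1.039 × 1.064 ≈ 1.2765806905.
Dividing the nominal maturity value by the price-level factor gives the value in today's money.

$33,183.45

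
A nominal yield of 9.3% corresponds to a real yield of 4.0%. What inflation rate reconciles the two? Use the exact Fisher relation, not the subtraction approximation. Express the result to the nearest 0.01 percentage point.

From (1+r_nom) = (1+r_real)(1+π), we get 1+π = (1 + 9.3%)/(1 + 4.0%) = 1.093/1.040 ≈ 1.05096.
So π ≈ 5.0962%.

5.10%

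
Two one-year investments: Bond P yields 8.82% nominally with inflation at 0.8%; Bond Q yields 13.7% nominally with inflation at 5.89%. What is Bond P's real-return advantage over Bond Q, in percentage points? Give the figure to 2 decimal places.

Bond P real return: 1.0882/1.008 − 1 = 7.956%.
Bond Q real return: 1.137/1.0589 − 1 = 7.376%.
Difference: 7.956 − 7.376 = 0.580 pp.

0.58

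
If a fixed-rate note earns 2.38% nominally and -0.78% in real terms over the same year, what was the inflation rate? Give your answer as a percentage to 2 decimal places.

3.18%

From (1+r_nom) = (1+r_real)(1+π), we get 1+π = (1 + 2.38%)/(1 − 0.78%) = 1.0238/0.9922 ≈ 1.03185.
So π ≈ 3.1848%.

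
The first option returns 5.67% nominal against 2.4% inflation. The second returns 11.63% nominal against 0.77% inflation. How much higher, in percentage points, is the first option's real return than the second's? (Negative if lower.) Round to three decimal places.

The first option real return: 1.0567/1.024 − 1 = 3.1934%.
The second real return: 1.1163/1.0077 − 1 = 10.7770%.
Difference: 3.1934 − 10.7770 = -7.5836 pp.

-7.584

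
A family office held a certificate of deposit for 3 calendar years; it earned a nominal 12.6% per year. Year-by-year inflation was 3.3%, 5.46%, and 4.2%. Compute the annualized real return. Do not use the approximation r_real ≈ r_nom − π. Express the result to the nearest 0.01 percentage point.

7.94%

Cumulative inflation factor: 1.033 × 1.0546 × 1.042 ≈ 1.13516.
Nominal growth factor: 1.42763. Real growth factor = 1.42763 / 1.13516 ≈ 1.25765.
Annualized: 1.25765^(1/3) − 1 ≈ 0.07941.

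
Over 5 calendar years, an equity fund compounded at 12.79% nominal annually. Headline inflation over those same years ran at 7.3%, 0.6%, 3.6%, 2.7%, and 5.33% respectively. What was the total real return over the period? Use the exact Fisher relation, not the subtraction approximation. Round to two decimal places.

50.89%

Cumulative inflation factor: 1.073 × 1.006 × 1.036 × 1.027 × 1.0533 ≈ 1.20971.
Nominal growth factor: 1.82538. Real growth factor = 1.82538 / 1.20971 ≈ 1.50894.
Total real return ≈ 50.8944%.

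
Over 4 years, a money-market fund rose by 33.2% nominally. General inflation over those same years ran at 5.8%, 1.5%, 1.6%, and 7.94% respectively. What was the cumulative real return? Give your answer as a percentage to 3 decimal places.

Cumulative inflation factor: 1.058 × 1.015 × 1.016 × 1.0794 ≈ 1.17768.
Nominal growth factor: 1.33200. Real growth factor = 1.33200 / 1.17768 ≈ 1.13104.
Total real return ≈ 13.1036%.

13.104%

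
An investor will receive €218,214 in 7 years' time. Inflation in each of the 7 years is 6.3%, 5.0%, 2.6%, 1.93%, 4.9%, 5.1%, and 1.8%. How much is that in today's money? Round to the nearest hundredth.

Price-level factor over 7 years: 1.063 × 1.050 × 1.026 × 1.0193 × 1.049 × 1.051 × 1.018 ≈ 1.3100803444.
Purchasing power today: €218,214 divided by that factor.

€166,565.36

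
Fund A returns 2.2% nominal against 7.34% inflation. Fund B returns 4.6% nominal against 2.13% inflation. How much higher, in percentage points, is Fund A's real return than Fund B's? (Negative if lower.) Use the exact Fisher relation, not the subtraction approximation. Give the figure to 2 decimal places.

-7.21

Fund A real return: 1.022/1.0734 − 1 = -4.789%.
Fund B real return: 1.046/1.0213 − 1 = 2.418%.
Difference: -4.789 − 2.418 = -7.207 pp.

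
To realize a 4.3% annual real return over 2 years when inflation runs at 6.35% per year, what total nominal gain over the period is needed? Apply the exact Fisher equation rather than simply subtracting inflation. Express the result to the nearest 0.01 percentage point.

23.04%

Required annual nominal rate: (1+4.3%)(1+6.35%) − 1 = 10.92305%.
Cumulative over 2 years: (1 + 0.1092305)^2 − 1 ≈ 0.23039.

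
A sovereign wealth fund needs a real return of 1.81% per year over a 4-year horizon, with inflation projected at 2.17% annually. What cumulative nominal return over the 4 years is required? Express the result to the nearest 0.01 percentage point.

17.07%

Required annual nominal rate: (1+1.81%)(1+2.17%) − 1 = 4.019277%.
Cumulative over 4 years: (1 + 0.04019277)^4 − 1 ≈ 0.17073.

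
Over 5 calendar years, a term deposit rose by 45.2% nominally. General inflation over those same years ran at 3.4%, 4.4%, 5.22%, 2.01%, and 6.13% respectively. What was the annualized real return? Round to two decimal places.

3.38%

Cumulative inflation factor: 1.034 × 1.044 × 1.0522 × 1.0201 × 1.0613 ≈ 1.22970.
Nominal growth factor: 1.45200. Real growth factor = 1.45200 / 1.22970 ≈ 1.18077.
Annualized: 1.18077^(1/5) − 1 ≈ 0.03379.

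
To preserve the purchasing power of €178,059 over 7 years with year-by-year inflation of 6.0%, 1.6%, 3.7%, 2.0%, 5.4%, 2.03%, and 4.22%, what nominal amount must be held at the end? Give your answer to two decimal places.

€227,332.75

Cumulative price-level factor: 1.060 × 1.016 × 1.037 × 1.020 × 1.054 × 1.0203 × 1.0422 ≈ 1.2767270731.
Multiplying €178,059 by the price-level factor gives the future nominal sum.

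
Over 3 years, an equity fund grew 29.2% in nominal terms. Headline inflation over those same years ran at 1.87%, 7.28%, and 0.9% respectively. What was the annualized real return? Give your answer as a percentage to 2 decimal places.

Cumulative inflation factor: 1.0187 × 1.0728 × 1.009 ≈ 1.10270.
Nominal growth factor: 1.29200. Real growth factor = 1.29200 / 1.10270 ≈ 1.17167.
Annualized: 1.17167^(1/3) − 1 ≈ 0.05423.

5.42%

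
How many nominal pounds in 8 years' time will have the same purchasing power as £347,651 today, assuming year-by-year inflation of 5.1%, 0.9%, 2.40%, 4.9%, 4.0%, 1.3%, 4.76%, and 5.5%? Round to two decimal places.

£461,108.94

Cumulative price-level factor: 1.051 × 1.009 × 1.0240 × 1.049 × 1.040 × 1.013 × 1.0476 × 1.055 ≈ 1.3263558620.
Multiplying £347,651 by the price-level factor gives the future nominal sum.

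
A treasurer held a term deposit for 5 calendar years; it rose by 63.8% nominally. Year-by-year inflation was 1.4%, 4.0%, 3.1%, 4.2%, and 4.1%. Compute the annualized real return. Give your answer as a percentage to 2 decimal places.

6.79%

Cumulative inflation factor: 1.014 × 1.040 × 1.031 × 1.042 × 1.041 ≈ 1.17937.
Nominal growth factor: 1.63800. Real growth factor = 1.63800 / 1.17937 ≈ 1.38888.
Annualized: 1.38888^(1/5) − 1 ≈ 0.06791.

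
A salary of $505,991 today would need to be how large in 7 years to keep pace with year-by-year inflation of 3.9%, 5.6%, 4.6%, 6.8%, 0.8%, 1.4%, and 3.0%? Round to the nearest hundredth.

Cumulative price-level factor: 1.039 × 1.056 × 1.046 × 1.068 × 1.008 × 1.014 × 1.030 ≈ 1.2903814607.
The nominal amount required is $505,991 scaled up by that factor.

$652,921.41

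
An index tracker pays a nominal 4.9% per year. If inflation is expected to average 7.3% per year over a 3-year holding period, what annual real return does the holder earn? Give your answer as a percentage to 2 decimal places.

-2.24%

With constant rates the annual real return is the same each year: (1+4.9%)/(1+7.3%) − 1 = -0.02237.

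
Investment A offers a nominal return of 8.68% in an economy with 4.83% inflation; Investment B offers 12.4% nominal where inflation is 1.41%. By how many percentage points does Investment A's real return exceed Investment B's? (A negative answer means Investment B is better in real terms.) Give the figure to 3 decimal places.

-7.165

Investment A real return: 1.0868/1.0483 − 1 = 3.6726%.
Investment B real return: 1.124/1.0141 − 1 = 10.8372%.
Difference: 3.6726 − 10.8372 = -7.1646 pp.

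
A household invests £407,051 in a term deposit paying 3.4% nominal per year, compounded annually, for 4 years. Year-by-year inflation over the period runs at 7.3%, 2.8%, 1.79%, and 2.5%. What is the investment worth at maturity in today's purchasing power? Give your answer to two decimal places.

Nominal value at maturity: £407,051 × (1 + 3.4%)^4 ≈ £465,297.78.
Price-level factor over 4 years: 1.073 × 1.028 × 1.0179 × 1.025 ≈ 1.1508581998.
The maturity value deflated by that factor is the answer in today's purchasing power.

£404,305.05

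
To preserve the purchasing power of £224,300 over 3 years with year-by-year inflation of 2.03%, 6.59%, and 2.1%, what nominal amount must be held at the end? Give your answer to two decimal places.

Cumulative price-level factor: 1.0203 × 1.0659 × 1.021 ≈ 1.1103760632.
The nominal amount required is £224,300 scaled up by that factor.

£249,057.35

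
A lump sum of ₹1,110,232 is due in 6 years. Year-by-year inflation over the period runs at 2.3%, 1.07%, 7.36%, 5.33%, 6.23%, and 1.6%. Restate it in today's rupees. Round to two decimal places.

₹879,792.72

Price-level factor over 6 years: 1.023 × 1.0107 × 1.0736 × 1.0533 × 1.0623 × 1.016 ≈ 1.2619245107.
Purchasing power today: ₹1,110,232 divided by that factor.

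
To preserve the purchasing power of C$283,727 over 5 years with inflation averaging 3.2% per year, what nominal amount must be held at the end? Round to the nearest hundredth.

Cumulative price-level factor: (1+3.2%)^5 ≈ 1.1705729564.
Multiplying C$283,727 by the price-level factor gives the future nominal sum.

C$332,123.15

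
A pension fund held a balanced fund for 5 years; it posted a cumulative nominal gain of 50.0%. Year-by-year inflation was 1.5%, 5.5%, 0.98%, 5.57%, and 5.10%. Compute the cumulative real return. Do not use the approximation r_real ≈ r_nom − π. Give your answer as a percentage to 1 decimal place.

25.0%

Cumulative inflation factor: 1.015 × 1.055 × 1.0098 × 1.0557 × 1.0510 ≈ 1.19977.
Nominal growth factor: 1.50000. Real growth factor = 1.50000 / 1.19977 ≈ 1.25024.
Total real return ≈ 25.0242%.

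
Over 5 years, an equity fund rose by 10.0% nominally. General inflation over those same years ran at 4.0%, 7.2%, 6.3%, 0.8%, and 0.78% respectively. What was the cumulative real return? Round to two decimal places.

Cumulative inflation factor: 1.040 × 1.072 × 1.063 × 1.008 × 1.0078 ≈ 1.20392.
Nominal growth factor: 1.10000. Real growth factor = 1.10000 / 1.20392 ≈ 0.91368.
Total real return ≈ -8.6315%.

-8.63%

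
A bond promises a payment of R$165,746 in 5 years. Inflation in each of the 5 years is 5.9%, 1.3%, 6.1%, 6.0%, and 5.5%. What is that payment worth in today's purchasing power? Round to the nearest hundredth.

Price-level factor over 5 years: 1.059 × 1.013 × 1.061 × 1.060 × 1.055 ≈ 1.2728555316.
Purchasing power today: R$165,746 divided by that factor.

R$130,215.88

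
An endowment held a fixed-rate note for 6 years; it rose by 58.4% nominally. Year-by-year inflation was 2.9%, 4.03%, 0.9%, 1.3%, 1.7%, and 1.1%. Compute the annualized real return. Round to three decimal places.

5.869%

Cumulative inflation factor: 1.029 × 1.0403 × 1.009 × 1.013 × 1.017 × 1.011 ≈ 1.12498.
Nominal growth factor: 1.58400. Real growth factor = 1.58400 / 1.12498 ≈ 1.40802.
Annualized: 1.40802^(1/6) − 1 ≈ 0.05869.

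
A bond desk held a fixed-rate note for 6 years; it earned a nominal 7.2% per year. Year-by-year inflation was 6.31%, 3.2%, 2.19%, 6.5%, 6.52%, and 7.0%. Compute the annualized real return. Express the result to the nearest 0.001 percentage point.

1.833%

Cumulative inflation factor: 1.0631 × 1.032 × 1.0219 × 1.065 × 1.0652 × 1.070 ≈ 1.36090.
Nominal growth factor: 1.51764. Real growth factor = 1.51764 / 1.36090 ≈ 1.11517.
Annualized: 1.11517^(1/6) − 1 ≈ 0.01833.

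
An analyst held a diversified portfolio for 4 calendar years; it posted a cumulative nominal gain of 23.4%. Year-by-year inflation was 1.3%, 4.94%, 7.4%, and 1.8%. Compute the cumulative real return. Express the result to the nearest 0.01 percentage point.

6.17%

Cumulative inflation factor: 1.013 × 1.0494 × 1.074 × 1.018 ≈ 1.16226.
Nominal growth factor: 1.23400. Real growth factor = 1.23400 / 1.16226 ≈ 1.06173.
Total real return ≈ 6.1726%.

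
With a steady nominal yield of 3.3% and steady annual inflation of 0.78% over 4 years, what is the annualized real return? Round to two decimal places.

With constant rates the annual real return is the same each year: (1+3.3%)/(1+0.78%) − 1 = 0.02500.

2.50%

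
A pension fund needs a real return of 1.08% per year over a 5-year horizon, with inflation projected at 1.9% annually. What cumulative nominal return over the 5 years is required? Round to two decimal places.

Required annual nominal rate: (1+1.08%)(1+1.9%) − 1 = 3.00052%.
Cumulative over 5 years: (1 + 0.0300052)^5 − 1 ≈ 0.15930.

15.93%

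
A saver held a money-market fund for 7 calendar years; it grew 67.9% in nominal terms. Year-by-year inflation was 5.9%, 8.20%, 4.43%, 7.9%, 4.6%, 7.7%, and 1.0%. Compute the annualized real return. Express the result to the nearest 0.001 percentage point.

1.927%

Cumulative inflation factor: 1.059 × 1.0820 × 1.0443 × 1.079 × 1.046 × 1.077 × 1.010 ≈ 1.46906.
Nominal growth factor: 1.67900. Real growth factor = 1.67900 / 1.46906 ≈ 1.14291.
Annualized: 1.14291^(1/7) − 1 ≈ 0.01927.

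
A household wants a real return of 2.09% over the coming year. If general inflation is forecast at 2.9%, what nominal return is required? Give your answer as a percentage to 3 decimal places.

5.051%

By the Fisher equation, 1 + r_nom = (1 + 2.09%)(1 + 2.9%) = 1.0209 × 1.029 = 1.0505061.
So r_nom = 5.05061%.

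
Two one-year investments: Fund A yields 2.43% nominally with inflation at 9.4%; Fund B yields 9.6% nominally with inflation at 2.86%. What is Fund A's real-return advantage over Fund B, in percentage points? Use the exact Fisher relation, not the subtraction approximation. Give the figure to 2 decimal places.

Fund A real return: 1.0243/1.094 − 1 = -6.371%.
Fund B real return: 1.096/1.0286 − 1 = 6.553%.
Difference: -6.371 − 6.553 = -12.924 pp.

-12.92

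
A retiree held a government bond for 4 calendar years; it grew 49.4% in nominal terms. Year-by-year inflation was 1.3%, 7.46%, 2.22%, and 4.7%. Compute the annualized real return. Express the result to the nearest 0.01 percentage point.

Cumulative inflation factor: 1.013 × 1.0746 × 1.0222 × 1.047 ≈ 1.16503.
Nominal growth factor: 1.49400. Real growth factor = 1.49400 / 1.16503 ≈ 1.28237.
Annualized: 1.28237^(1/4) − 1 ≈ 0.06415.

6.42%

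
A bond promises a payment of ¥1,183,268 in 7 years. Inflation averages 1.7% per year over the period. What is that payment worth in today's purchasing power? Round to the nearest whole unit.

Price-level factor over 7 years: (1 + 1.7%)^7 ≈ 1.1252439082.
Purchasing power today: ¥1,183,268 divided by that factor.

¥1,051,566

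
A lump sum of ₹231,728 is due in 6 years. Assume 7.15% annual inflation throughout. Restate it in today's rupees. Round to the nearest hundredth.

₹153,117.72

Price-level factor over 6 years: (1 + 7.15%)^6 ≈ 1.5133976396.
Purchasing power today: ₹231,728 divided by that factor.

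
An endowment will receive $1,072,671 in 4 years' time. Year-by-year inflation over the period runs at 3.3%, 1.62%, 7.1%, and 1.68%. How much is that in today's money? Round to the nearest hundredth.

$938,343.87

Price-level factor over 4 years: 1.033 × 1.0162 × 1.071 × 1.0168 ≈ 1.1431534213.
Purchasing power today: $1,072,671 divided by that factor.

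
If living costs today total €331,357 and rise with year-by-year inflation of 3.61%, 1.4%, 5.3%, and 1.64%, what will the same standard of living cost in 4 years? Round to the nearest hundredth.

Cumulative price-level factor: 1.0361 × 1.014 × 1.053 × 1.0164 ≈ 1.1244306010.
Multiplying €331,357 by the price-level factor gives the future nominal sum.

€372,587.95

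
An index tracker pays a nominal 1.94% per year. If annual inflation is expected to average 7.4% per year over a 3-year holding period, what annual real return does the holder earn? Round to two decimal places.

-5.08%

With constant rates the annual real return is the same each year: (1+1.94%)/(1+7.4%) − 1 = -0.05084.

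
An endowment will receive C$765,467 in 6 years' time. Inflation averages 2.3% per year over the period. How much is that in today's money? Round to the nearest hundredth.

C$667,840.37

Price-level factor over 6 years: (1 + 2.3%)^6 ≈ 1.1461825764.
Purchasing power today: C$765,467 divided by that factor.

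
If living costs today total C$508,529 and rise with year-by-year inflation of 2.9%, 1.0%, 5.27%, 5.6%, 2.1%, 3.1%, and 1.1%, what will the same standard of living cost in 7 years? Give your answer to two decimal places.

C$625,254.14

Cumulative price-level factor: 1.029 × 1.010 × 1.0527 × 1.056 × 1.021 × 1.031 × 1.011 ≈ 1.2295348775.
The nominal amount required is C$508,529 scaled up by that factor.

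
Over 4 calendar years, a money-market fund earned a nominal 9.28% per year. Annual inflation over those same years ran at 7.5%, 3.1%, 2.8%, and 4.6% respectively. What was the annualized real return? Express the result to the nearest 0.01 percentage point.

4.59%

Cumulative inflation factor: 1.075 × 1.031 × 1.028 × 1.046 ≈ 1.19177.
Nominal growth factor: 1.42614. Real growth factor = 1.42614 / 1.19177 ≈ 1.19666.
Annualized: 1.19666^(1/4) − 1 ≈ 0.04591.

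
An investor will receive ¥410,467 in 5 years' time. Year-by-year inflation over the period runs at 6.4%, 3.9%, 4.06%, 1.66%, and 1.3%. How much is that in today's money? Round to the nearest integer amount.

Price-level factor over 5 years: 1.064 × 1.039 × 1.0406 × 1.0166 × 1.013 ≈ 1.1846786119.
Purchasing power today: ¥410,467 divided by that factor.

¥346,480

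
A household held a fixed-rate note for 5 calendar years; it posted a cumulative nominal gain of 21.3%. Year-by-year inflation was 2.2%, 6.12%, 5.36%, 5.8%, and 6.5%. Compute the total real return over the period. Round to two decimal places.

Cumulative inflation factor: 1.022 × 1.0612 × 1.0536 × 1.058 × 1.065 ≈ 1.28754.
Nominal growth factor: 1.21300. Real growth factor = 1.21300 / 1.28754 ≈ 0.94211.
Total real return ≈ -5.7890%.

-5.79%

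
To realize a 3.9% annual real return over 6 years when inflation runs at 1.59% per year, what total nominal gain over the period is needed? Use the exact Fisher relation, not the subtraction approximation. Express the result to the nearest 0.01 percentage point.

Required annual nominal rate: (1+3.9%)(1+1.59%) − 1 = 5.55201%.
Cumulative over 6 years: (1 + 0.0555201)^6 − 1 ≈ 0.38293.

38.29%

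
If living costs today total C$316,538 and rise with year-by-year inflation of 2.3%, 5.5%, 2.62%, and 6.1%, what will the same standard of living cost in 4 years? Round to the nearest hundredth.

Cumulative price-level factor: 1.023 × 1.055 × 1.0262 × 1.061 ≈ 1.1751017893.
Multiplying C$316,538 by the price-level factor gives the future nominal sum.

C$371,964.37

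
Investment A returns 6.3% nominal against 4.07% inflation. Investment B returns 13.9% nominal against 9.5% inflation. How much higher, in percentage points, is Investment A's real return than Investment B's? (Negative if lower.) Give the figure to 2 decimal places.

-1.88

Investment A real return: 1.063/1.0407 − 1 = 2.143%.
Investment B real return: 1.139/1.095 − 1 = 4.018%.
Difference: 2.143 − 4.018 = -1.875 pp.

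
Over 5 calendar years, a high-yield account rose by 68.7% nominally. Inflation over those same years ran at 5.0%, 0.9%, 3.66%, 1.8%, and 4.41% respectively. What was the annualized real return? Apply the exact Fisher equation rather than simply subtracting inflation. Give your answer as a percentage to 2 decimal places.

7.64%

Cumulative inflation factor: 1.050 × 1.009 × 1.0366 × 1.018 × 1.0441 ≈ 1.16730.
Nominal growth factor: 1.68700. Real growth factor = 1.68700 / 1.16730 ≈ 1.44522.
Annualized: 1.44522^(1/5) − 1 ≈ 0.07643.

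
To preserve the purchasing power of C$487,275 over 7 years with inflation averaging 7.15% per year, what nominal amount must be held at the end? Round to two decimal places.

C$790,167.85

Cumulative price-level factor: (1+7.15%)^7 ≈ 1.6216055708.
The nominal amount required is C$487,275 scaled up by that factor.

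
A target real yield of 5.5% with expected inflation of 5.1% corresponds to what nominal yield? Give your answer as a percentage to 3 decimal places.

By the Fisher equation, 1 + r_nom = (1 + 5.5%)(1 + 5.1%) = 1.055 × 1.051 = 1.108805.
So r_nom = 10.8805%.

10.881%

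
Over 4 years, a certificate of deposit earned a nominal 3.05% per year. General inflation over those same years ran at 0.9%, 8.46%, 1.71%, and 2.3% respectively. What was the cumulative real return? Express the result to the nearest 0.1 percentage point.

-1.0%

Cumulative inflation factor: 1.009 × 1.0846 × 1.0171 × 1.023 ≈ 1.13868.
Nominal growth factor: 1.12770. Real growth factor = 1.12770 / 1.13868 ≈ 0.99036.
Total real return ≈ -0.9643%.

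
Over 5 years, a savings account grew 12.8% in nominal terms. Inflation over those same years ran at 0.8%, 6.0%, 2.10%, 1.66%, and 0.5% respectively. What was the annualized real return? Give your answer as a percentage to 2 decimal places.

0.24%

Cumulative inflation factor: 1.008 × 1.060 × 1.0210 × 1.0166 × 1.005 ≈ 1.11457.
Nominal growth factor: 1.12800. Real growth factor = 1.12800 / 1.11457 ≈ 1.01205.
Annualized: 1.01205^(1/5) − 1 ≈ 0.00240.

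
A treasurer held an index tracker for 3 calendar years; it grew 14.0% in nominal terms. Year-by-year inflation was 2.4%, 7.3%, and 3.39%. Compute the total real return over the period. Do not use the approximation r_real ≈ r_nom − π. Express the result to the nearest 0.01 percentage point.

0.35%

Cumulative inflation factor: 1.024 × 1.073 × 1.0339 ≈ 1.13600.
Nominal growth factor: 1.14000. Real growth factor = 1.14000 / 1.13600 ≈ 1.00352.
Total real return ≈ 0.3521%.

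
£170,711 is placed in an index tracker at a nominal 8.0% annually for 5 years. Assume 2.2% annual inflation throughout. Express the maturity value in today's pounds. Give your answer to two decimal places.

Nominal value at maturity: £170,711 × (1 + 8.0%)^5 ≈ £250,830.47.
Price-level factor over 5 years: (1 + 2.2%)^5 ≈ 1.1149476564.
Dividing the nominal maturity value by the price-level factor gives the value in today's money.

£224,970.62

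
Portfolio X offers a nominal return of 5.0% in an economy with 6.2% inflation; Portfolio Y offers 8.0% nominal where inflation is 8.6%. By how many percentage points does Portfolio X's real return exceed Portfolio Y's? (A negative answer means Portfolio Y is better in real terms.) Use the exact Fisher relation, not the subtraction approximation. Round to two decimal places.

Portfolio X real return: 1.050/1.062 − 1 = -1.130%.
Portfolio Y real return: 1.080/1.086 − 1 = -0.552%.
Difference: -1.130 − (-0.552) = -0.578 pp.

-0.58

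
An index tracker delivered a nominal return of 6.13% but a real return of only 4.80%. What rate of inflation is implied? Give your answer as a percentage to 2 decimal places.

From (1+r_nom) = (1+r_real)(1+π), we get 1+π = (1 + 6.13%)/(1 + 4.80%) = 1.0613/1.0480 ≈ 1.01269.
So π ≈ 1.2691%.

1.27%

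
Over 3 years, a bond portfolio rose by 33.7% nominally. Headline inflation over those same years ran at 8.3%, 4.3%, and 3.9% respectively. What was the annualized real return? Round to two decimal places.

4.44%

Cumulative inflation factor: 1.083 × 1.043 × 1.039 ≈ 1.17362.
Nominal growth factor: 1.33700. Real growth factor = 1.33700 / 1.17362 ≈ 1.13921.
Annualized: 1.13921^(1/3) − 1 ≈ 0.04440.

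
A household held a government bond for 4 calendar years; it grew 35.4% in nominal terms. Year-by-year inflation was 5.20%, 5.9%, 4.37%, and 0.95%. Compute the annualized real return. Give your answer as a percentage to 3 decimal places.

3.635%

Cumulative inflation factor: 1.0520 × 1.059 × 1.0437 × 1.0095 ≈ 1.17380.
Nominal growth factor: 1.35400. Real growth factor = 1.35400 / 1.17380 ≈ 1.15352.
Annualized: 1.15352^(1/4) − 1 ≈ 0.03635.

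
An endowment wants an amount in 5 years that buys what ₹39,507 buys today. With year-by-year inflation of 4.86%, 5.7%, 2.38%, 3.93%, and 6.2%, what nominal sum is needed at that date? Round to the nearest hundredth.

₹49,481.11

Cumulative price-level factor: 1.0486 × 1.057 × 1.0238 × 1.0393 × 1.062 ≈ 1.2524644565.
Multiplying ₹39,507 by the price-level factor gives the future nominal sum.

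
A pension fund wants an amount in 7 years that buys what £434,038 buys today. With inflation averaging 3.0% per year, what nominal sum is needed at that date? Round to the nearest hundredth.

£533,811.99

Cumulative price-level factor: (1+3.0%)^7 ≈ 1.2298738654.
The nominal amount required is £434,038 scaled up by that factor.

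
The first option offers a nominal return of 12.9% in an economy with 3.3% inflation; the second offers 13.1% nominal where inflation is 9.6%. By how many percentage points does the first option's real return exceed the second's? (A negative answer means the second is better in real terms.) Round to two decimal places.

The first option real return: 1.129/1.033 − 1 = 9.293%.
The second real return: 1.131/1.096 − 1 = 3.193%.
Difference: 9.293 − 3.193 = 6.100 pp.

6.10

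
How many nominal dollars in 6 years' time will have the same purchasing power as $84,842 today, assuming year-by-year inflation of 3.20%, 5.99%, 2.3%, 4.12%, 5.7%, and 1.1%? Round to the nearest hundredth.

$105,631.01

Cumulative price-level factor: 1.0320 × 1.0599 × 1.023 × 1.0412 × 1.057 × 1.011 ≈ 1.2450320333.
The nominal amount required is $84,842 scaled up by that factor.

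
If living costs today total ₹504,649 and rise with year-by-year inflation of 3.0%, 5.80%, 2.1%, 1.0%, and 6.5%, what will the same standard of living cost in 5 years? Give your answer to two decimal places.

Cumulative price-level factor: 1.030 × 1.0580 × 1.021 × 1.010 × 1.065 ≈ 1.1967945865.
The nominal amount required is ₹504,649 scaled up by that factor.

₹603,961.19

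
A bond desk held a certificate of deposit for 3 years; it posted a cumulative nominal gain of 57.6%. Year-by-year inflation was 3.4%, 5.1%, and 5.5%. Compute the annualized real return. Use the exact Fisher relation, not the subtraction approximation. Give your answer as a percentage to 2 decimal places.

11.19%

Cumulative inflation factor: 1.034 × 1.051 × 1.055 ≈ 1.14650.
Nominal growth factor: 1.57600. Real growth factor = 1.57600 / 1.14650 ≈ 1.37461.
Annualized: 1.37461^(1/3) − 1 ≈ 0.11189.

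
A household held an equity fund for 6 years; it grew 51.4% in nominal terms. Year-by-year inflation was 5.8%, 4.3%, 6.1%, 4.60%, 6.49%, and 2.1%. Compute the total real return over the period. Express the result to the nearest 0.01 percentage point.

13.70%

Cumulative inflation factor: 1.058 × 1.043 × 1.061 × 1.0460 × 1.0649 × 1.021 ≈ 1.33153.
Nominal growth factor: 1.51400. Real growth factor = 1.51400 / 1.33153 ≈ 1.13704.
Total real return ≈ 13.7036%.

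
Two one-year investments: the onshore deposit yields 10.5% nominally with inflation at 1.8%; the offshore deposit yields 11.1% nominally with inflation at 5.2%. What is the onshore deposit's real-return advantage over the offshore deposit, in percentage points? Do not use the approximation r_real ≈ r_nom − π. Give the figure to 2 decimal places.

The onshore deposit real return: 1.105/1.018 − 1 = 8.546%.
The offshore deposit real return: 1.111/1.052 − 1 = 5.608%.
Difference: 8.546 − 5.608 = 2.938 pp.

2.94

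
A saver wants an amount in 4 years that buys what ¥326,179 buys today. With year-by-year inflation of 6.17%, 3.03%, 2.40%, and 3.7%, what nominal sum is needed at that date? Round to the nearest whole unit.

¥378,879

Cumulative price-level factor: 1.0617 × 1.0303 × 1.0240 × 1.037 ≈ 1.1615669062.
The nominal amount required is ¥326,179 scaled up by that factor.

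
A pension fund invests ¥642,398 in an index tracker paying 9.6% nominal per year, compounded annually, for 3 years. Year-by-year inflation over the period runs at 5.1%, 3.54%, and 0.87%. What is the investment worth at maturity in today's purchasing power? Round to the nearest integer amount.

¥770,483

Nominal value at maturity: ¥642,398 × (1 + 9.6%)^3 ≈ ¥845,738.
Price-level factor over 3 years: 1.051 × 1.0354 × 1.0087 ≈ 1.0976727870.
Dividing the nominal maturity value by the price-level factor gives the value in today's money.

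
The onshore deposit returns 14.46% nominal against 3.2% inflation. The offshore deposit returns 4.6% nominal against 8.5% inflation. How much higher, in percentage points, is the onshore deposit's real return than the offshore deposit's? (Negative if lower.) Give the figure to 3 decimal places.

14.505

The onshore deposit real return: 1.1446/1.032 − 1 = 10.9109%.
The offshore deposit real return: 1.046/1.085 − 1 = -3.5945%.
Difference: 10.9109 − (-3.5945) = 14.5054 pp.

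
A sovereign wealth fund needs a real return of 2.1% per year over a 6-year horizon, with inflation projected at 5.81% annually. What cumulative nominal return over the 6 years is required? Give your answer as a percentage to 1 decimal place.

59.0%

Required annual nominal rate: (1+2.1%)(1+5.81%) − 1 = 8.03201%.
Cumulative over 6 years: (1 + 0.0803201)^6 − 1 ≈ 0.58970.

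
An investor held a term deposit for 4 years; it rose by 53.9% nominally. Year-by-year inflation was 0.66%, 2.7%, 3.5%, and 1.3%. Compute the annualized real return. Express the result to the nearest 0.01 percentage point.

Cumulative inflation factor: 1.0066 × 1.027 × 1.035 × 1.013 ≈ 1.08387.
Nominal growth factor: 1.53900. Real growth factor = 1.53900 / 1.08387 ≈ 1.41991.
Annualized: 1.41991^(1/4) − 1 ≈ 0.09160.

9.16%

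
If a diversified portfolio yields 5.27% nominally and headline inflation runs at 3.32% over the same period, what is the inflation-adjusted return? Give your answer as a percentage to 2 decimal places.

1.89%

Real return via the Fisher equation: (1 + 5.27%)/(1 + 3.32%) − 1 = 1.0527/1.0332 − 1 ≈ 0.01887.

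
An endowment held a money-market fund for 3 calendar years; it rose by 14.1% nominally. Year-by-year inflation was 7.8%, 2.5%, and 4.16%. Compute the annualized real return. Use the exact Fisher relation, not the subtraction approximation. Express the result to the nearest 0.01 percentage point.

-0.29%

Cumulative inflation factor: 1.078 × 1.025 × 1.0416 ≈ 1.15092.
Nominal growth factor: 1.14100. Real growth factor = 1.14100 / 1.15092 ≈ 0.99138.
Annualized: 0.99138^(1/3) − 1 ≈ -0.00288.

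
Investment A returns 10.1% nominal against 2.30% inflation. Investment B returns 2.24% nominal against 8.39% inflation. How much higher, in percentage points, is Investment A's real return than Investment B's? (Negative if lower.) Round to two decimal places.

Investment A real return: 1.101/1.0230 − 1 = 7.625%.
Investment B real return: 1.0224/1.0839 − 1 = -5.674%.
Difference: 7.625 − (-5.674) = 13.299 pp.

13.30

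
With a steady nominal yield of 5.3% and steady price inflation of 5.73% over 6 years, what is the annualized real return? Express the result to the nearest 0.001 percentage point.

-0.407%

With constant rates the annual real return is the same each year: (1+5.3%)/(1+5.73%) − 1 = -0.00407.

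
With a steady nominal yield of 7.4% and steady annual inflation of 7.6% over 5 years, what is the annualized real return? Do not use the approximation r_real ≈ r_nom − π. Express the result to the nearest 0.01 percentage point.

-0.19%

With constant rates the annual real return is the same each year: (1+7.4%)/(1+7.6%) − 1 = -0.00186.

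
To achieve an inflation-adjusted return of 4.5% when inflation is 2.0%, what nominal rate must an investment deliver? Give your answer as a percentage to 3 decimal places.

By the Fisher equation, 1 + r_nom = (1 + 4.5%)(1 + 2.0%) = 1.045 × 1.020 = 1.0659.
So r_nom = 6.59%.

6.590%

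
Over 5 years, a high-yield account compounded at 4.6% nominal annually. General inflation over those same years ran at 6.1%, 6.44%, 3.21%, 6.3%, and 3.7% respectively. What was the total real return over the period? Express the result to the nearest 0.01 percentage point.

-2.54%

Cumulative inflation factor: 1.061 × 1.0644 × 1.0321 × 1.063 × 1.037 ≈ 1.28485.
Nominal growth factor: 1.25216. Real growth factor = 1.25216 / 1.28485 ≈ 0.97455.
Total real return ≈ -2.5449%.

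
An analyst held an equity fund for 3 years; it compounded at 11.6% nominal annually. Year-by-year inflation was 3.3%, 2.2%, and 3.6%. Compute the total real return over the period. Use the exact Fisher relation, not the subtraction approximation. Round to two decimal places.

27.08%

Cumulative inflation factor: 1.033 × 1.022 × 1.036 ≈ 1.09373.
Nominal growth factor: 1.38993. Real growth factor = 1.38993 / 1.09373 ≈ 1.27081.
Total real return ≈ 27.0813%.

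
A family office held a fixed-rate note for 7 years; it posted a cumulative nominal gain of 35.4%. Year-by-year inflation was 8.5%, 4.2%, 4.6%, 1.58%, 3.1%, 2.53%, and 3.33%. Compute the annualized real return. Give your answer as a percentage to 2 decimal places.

0.45%

Cumulative inflation factor: 1.085 × 1.042 × 1.046 × 1.0158 × 1.031 × 1.0253 × 1.0333 ≈ 1.31212.
Nominal growth factor: 1.35400. Real growth factor = 1.35400 / 1.31212 ≈ 1.03192.
Annualized: 1.03192^(1/7) − 1 ≈ 0.00450.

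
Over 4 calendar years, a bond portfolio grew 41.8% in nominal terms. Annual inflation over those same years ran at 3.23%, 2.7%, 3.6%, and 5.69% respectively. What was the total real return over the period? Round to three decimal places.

22.154%

Cumulative inflation factor: 1.0323 × 1.027 × 1.036 × 1.0569 ≈ 1.16083.
Nominal growth factor: 1.41800. Real growth factor = 1.41800 / 1.16083 ≈ 1.22154.
Total real return ≈ 22.1536%.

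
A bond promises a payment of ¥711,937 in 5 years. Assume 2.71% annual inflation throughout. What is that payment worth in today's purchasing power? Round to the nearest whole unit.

Price-level factor over 5 years: (1 + 2.71%)^5 ≈ 1.1430458365.
Purchasing power today: ¥711,937 divided by that factor.

¥622,842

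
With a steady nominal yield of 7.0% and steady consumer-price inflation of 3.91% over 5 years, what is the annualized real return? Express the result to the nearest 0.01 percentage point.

With constant rates the annual real return is the same each year: (1+7.0%)/(1+3.91%) − 1 = 0.02974.

2.97%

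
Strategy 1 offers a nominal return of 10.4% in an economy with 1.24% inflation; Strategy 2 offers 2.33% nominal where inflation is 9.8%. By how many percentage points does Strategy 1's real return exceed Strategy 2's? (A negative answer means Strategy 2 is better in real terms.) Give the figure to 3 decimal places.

Strategy 1 real return: 1.104/1.0124 − 1 = 9.0478%.
Strategy 2 real return: 1.0233/1.098 − 1 = -6.8033%.
Difference: 9.0478 − (-6.8033) = 15.8511 pp.

15.851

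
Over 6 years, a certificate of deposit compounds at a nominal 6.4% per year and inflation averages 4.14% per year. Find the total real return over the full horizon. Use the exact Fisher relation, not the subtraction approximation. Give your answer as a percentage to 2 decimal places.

The annual real rate is (1+6.4%)/(1+4.14%) − 1 = 2.1702%.
Compounded over 6 years: (1 + 0.021702)^6 − 1 ≈ 0.13748.

13.75%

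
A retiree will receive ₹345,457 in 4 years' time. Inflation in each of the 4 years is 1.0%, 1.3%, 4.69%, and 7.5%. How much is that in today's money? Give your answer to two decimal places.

Price-level factor over 4 years: 1.010 × 1.013 × 1.0469 × 1.075 ≈ 1.1514484068.
Purchasing power today: ₹345,457 divided by that factor.

₹300,019.52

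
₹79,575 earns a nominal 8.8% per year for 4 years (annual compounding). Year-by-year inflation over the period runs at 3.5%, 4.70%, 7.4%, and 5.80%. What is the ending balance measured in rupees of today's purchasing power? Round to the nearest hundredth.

₹90,555.59

Nominal value at maturity: ₹79,575 × (1 + 8.8%)^4 ≈ ₹111,504.46.
Price-level factor over 4 years: 1.035 × 1.0470 × 1.074 × 1.0580 ≈ 1.2313371443.
Dividing the nominal maturity value by the price-level factor gives the value in today's money.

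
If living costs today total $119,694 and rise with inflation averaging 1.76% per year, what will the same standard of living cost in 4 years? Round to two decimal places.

$128,345.54

Cumulative price-level factor: (1+1.76%)^4 ≈ 1.0722804631.
The nominal amount required is $119,694 scaled up by that factor.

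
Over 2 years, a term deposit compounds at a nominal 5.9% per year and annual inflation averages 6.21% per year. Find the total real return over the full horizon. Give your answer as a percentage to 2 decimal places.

The annual real rate is (1+5.9%)/(1+6.21%) − 1 = -0.2919%.
Compounded over 2 years: (1 + -0.002919)^2 − 1 ≈ -0.00583.

-0.58%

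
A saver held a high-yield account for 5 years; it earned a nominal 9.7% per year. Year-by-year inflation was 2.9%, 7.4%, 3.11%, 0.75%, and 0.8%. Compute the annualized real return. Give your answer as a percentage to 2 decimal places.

Cumulative inflation factor: 1.029 × 1.074 × 1.0311 × 1.0075 × 1.008 ≈ 1.15725.
Nominal growth factor: 1.58867. Real growth factor = 1.58867 / 1.15725 ≈ 1.37280.
Annualized: 1.37280^(1/5) − 1 ≈ 0.06542.

6.54%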